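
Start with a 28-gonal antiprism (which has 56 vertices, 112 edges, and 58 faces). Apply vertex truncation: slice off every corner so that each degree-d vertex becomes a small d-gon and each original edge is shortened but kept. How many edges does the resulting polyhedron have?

Truncation replaces each original edge-end by a new vertex, so V′ = 2E = 224.
Each original edge survives, and each old vertex of degree d contributes d new edges; summing degrees gives Σd = 2E, so E′ = E + 2E = 3E = 336.
Each original face survives and each original vertex becomes one new face: F′ = F + V = 114.

336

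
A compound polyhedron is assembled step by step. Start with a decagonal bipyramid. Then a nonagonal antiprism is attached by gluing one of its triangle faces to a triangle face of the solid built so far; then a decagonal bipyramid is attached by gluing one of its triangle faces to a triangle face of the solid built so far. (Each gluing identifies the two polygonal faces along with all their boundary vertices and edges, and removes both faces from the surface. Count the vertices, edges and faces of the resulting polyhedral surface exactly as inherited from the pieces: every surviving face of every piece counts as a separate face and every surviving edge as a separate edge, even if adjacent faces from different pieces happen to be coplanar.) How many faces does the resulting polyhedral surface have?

A decagonal bipyramid: V=12, E=30, F=20.
Attach a nonagonal antiprism (V=18, E=36, F=20) along a 3-gon: merge 3 vertices and 3 edges, delete both glued faces → V=27, E=63, F=38.
Attach a decagonal bipyramid (V=12, E=30, F=20) along a 3-gon: merge 3 vertices and 3 edges, delete both glued faces → V=36, E=90, F=56.
Check: V − E + F = 36 − 90 + 56 = 2.

56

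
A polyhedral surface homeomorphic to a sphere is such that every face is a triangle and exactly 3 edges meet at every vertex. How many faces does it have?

4

Each face has 3 edges and each edge borders two faces, so 2E = 3F.
Each vertex has degree 3, so 3V = 2E and hence V = 3F/3.
Euler: V − E + F = 2 ⇒ (3F/3) − (3F/2) + F = 2.
Multiply by 6: (6 − 9 + 6)F = 12, i.e. 3F = 12.
So F = 4, E = 3·4/2 = 6, V = 3·4/3 = 4.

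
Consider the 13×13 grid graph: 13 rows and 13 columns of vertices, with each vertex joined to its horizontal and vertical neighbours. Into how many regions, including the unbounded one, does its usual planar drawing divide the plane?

The grid has V = 13·13 = 169 vertices and E = 13·12 + 13·12 = 312 edges.
F = 2 − V + E = 2 − 169 + 312 = 145.

145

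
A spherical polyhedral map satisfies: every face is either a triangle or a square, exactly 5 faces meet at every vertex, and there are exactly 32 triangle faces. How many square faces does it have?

6

Let x be the number of squares; then F = 32 + x.
Edge–face incidences: 2E = 3·32 + 4·x = 96 + 4x.
Every vertex has degree 5, so 5V = 2E.
Euler: V − E + F = 2 ⇒ (2E)/5 − E + (32 + x) = 2.
Multiply by 10: 2·(2E) − 5·(2E) + 10·(32 + x) = 20, i.e. 320 + 10x − 3·(96 + 4x) = 20.
Collecting terms: −2x + 32 = 20, so −2x = −12, so x = 6.
Then 2E = 96 + 4·6 = 120, so E = 60, V = 2E/5 = 24, F = 32 + 6 = 38.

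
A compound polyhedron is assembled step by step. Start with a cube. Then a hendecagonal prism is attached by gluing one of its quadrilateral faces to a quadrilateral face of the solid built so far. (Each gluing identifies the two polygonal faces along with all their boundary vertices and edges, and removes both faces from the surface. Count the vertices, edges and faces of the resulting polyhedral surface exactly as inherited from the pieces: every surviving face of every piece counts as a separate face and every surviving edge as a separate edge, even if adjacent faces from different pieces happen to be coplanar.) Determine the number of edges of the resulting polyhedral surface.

A cube: V=8, E=12, F=6.
Attach a hendecagonal prism (V=22, E=33, F=13) along a 4-gon: merge 4 vertices and 4 edges, delete both glued faces → V=26, E=41, F=17.
Check: V − E + F = 26 − 41 + 17 = 2.

41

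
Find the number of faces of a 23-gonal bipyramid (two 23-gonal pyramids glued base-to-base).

46

A bipyramid over an n-gon has 2n triangular faces and n + 2 vertices: V = 23 + 2 = 25, E = 3·23 = 69, F = 2·23 = 46.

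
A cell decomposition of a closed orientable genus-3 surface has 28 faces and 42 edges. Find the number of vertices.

For a closed orientable surface of genus 3, χ = 2 − 2·3 = -4.
V = -4 + E − F = -4 + 42 − 28 = 10.

10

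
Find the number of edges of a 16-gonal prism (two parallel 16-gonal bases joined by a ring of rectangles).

48

A prism on an n-gon has two n-gon bases and n rectangular sides: V = 2·16 = 32, E = 3·16 = 48, F = 16 + 2 = 18.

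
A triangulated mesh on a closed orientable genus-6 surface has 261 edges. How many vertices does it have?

χ = 2 − 2·6 = -10, and every face is a triangle so 3F = 2E.
F = 2E/3 = 174. Then V = -10 + E − F = -10 + 261 − 174 = 77.

77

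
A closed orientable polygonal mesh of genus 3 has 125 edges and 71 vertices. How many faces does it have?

50

For a closed orientable surface of genus 3, χ = 2 − 2·3 = -4.
F = -4 − V + E = -4 − 71 + 125 = 50.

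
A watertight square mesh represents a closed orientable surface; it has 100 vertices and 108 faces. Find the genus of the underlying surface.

5

Every face is a square, so 2E = 4·108 = 432, giving E = 216.
χ = V − E + F = 100 − 216 + 108 = -8.
For a closed orientable surface χ = 2 − 2g, so g = (2 − (-8))/2 = 5.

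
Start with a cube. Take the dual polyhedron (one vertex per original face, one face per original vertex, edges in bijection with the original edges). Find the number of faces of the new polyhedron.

The base solid has V = 8, E = 12, F = 6.
The dual swaps V and F and preserves E: V′ = F = 6, E′ = E = 12, F′ = V = 8.

8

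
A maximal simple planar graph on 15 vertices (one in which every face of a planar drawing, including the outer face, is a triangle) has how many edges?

39

In a plane triangulation 3F = 2E and V − E + F = 2, so E = 3V − 6 = 3·15 − 6 = 39.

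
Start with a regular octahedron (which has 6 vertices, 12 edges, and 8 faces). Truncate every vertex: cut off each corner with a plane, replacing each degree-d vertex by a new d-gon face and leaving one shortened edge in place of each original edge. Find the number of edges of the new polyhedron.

Truncation replaces each original edge-end by a new vertex, so V′ = 2E = 24.
Each original edge survives, and each old vertex of degree d contributes d new edges; summing degrees gives Σd = 2E, so E′ = E + 2E = 3E = 36.
Each original face survives and each original vertex becomes one new face: F′ = F + V = 14.

36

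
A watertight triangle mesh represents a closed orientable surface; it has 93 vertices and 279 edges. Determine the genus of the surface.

Every face is a triangle and each edge borders two faces, so 3F = 2·279, giving F = 186.
χ = V − E + F = 93 − 279 + 186 = 0.
For a closed orientable surface χ = 2 − 2g, so g = (2 − (0))/2 = 1.

1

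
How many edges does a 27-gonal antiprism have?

An antiprism on an n-gon has two n-gon caps and 2n triangles: V = 2·27 = 54, E = 4·27 = 108, F = 2·27 + 2 = 56.
Check: V − E + F = 54 − 108 + 56 = 2.

108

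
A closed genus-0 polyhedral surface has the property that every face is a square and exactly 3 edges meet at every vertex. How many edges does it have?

Each face has 4 edges and each edge borders two faces, so 2E = 4F.
Each vertex has degree 3, so 3V = 2E and hence V = 4F/3.
Euler: V − E + F = 2 ⇒ (4F/3) − (4F/2) + F = 2.
Multiply by 6: (8 − 12 + 6)F = 12, i.e. 2F = 12.
So F = 6, E = 4·6/2 = 12, V = 4·6/3 = 8.

12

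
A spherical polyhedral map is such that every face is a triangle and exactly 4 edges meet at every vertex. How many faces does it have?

Each face has 3 edges and each edge borders two faces, so 2E = 3F.
Each vertex has degree 4, so 4V = 2E and hence V = 3F/4.
Euler: V − E + F = 2 ⇒ (3F/4) − (3F/2) + F = 2.
Multiply by 8: (6 − 12 + 8)F = 16, i.e. 2F = 16.
So F = 8, E = 3·8/2 = 12, V = 3·8/4 = 6.

8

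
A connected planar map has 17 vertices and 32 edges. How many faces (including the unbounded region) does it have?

17

Euler's formula for a connected plane graph: V − E + F = 2, so F = 2 − 17 + 32 = 17.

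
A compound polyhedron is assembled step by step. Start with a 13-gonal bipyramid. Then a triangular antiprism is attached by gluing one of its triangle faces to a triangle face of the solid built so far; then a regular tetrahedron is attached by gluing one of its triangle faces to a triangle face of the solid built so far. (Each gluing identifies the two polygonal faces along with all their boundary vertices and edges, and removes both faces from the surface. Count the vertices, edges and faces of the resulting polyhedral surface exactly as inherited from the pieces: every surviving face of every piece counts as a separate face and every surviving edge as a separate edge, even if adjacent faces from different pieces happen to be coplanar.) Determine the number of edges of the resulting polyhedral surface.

A 13-gonal bipyramid: V=15, E=39, F=26.
Attach a triangular antiprism (V=6, E=12, F=8) along a 3-gon: merge 3 vertices and 3 edges, delete both glued faces → V=18, E=48, F=32.
Attach a regular tetrahedron (V=4, E=6, F=4) along a 3-gon: merge 3 vertices and 3 edges, delete both glued faces → V=19, E=51, F=34.
Check: V − E + F = 19 − 51 + 34 = 2.

51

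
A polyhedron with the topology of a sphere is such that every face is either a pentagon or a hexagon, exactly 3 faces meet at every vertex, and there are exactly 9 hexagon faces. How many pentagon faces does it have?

Let x be the number of pentagons; then F = 9 + x.
Edge–face incidences: 2E = 6·9 + 5·x = 54 + 5x.
Every vertex has degree 3, so 3V = 2E.
Euler: V − E + F = 2 ⇒ (2E)/3 − E + (9 + x) = 2.
Multiply by 6: 2·(2E) − 3·(2E) + 6·(9 + x) = 12, i.e. 54 + 6x − (54 + 5x) = 12.
Collecting terms: x = 12.
Then 2E = 54 + 5·12 = 114, so E = 57, V = 2E/3 = 38, F = 9 + 12 = 21.

12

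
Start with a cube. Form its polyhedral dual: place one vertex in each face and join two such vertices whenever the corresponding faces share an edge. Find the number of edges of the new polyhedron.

The base solid has V = 8, E = 12, F = 6.
The dual swaps V and F and preserves E: V′ = F = 6, E′ = E = 12, F′ = V = 8.

12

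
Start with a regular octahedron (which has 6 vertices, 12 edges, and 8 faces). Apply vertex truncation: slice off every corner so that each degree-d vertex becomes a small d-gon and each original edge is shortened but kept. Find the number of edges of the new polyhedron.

Truncation replaces each original edge-end by a new vertex, so V′ = 2E = 24.
Each original edge survives, and each old vertex of degree d contributes d new edges; summing degrees gives Σd = 2E, so E′ = E + 2E = 3E = 36.
Each original face survives and each original vertex becomes one new face: F′ = F + V = 14.

36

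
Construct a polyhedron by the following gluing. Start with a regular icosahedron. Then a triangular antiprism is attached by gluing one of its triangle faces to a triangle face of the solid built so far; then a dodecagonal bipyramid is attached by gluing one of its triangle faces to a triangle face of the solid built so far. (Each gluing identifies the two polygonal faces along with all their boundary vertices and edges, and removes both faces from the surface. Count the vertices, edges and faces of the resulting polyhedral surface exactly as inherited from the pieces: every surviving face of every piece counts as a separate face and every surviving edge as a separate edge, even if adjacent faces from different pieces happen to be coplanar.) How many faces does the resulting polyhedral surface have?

A regular icosahedron: V=12, E=30, F=20.
Attach a triangular antiprism (V=6, E=12, F=8) along a 3-gon: merge 3 vertices and 3 edges, delete both glued faces → V=15, E=39, F=26.
Attach a dodecagonal bipyramid (V=14, E=36, F=24) along a 3-gon: merge 3 vertices and 3 edges, delete both glued faces → V=26, E=72, F=48.
Check: V − E + F = 26 − 72 + 48 = 2.

48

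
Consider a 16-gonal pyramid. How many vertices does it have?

17

A pyramid on an n-gon base has one n-gon and n triangles: V = 16 + 1 = 17, E = 2·16 = 32, F = 16 + 1 = 17.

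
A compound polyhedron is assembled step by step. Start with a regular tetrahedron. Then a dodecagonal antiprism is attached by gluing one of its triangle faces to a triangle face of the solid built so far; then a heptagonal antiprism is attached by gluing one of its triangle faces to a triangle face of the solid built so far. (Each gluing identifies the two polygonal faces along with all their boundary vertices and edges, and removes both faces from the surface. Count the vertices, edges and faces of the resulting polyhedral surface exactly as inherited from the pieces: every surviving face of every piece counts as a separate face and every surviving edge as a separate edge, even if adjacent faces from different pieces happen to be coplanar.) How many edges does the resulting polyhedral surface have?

A regular tetrahedron: V=4, E=6, F=4.
Attach a dodecagonal antiprism (V=24, E=48, F=26) along a 3-gon: merge 3 vertices and 3 edges, delete both glued faces → V=25, E=51, F=28.
Attach a heptagonal antiprism (V=14, E=28, F=16) along a 3-gon: merge 3 vertices and 3 edges, delete both glued faces → V=36, E=76, F=42.
Check: V − E + F = 36 − 76 + 42 = 2.

76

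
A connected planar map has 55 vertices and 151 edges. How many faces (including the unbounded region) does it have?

98

Euler's formula for a connected plane graph: V − E + F = 2, so F = 2 − 55 + 151 = 98.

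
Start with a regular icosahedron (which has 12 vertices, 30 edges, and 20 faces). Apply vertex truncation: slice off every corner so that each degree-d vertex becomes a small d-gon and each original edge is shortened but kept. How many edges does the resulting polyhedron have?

Truncation replaces each original edge-end by a new vertex, so V′ = 2E = 60.
Each original edge survives, and each old vertex of degree d contributes d new edges; summing degrees gives Σd = 2E, so E′ = E + 2E = 3E = 90.
Each original face survives and each original vertex becomes one new face: F′ = F + V = 32.

90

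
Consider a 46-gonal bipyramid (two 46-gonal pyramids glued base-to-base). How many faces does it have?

92

A bipyramid over an n-gon has 2n triangular faces and n + 2 vertices: V = 46 + 2 = 48, E = 3·46 = 138, F = 2·46 = 92.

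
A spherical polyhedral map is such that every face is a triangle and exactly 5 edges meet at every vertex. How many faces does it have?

20

Each face has 3 edges and each edge borders two faces, so 2E = 3F.
Each vertex has degree 5, so 5V = 2E and hence V = 3F/5.
Euler: V − E + F = 2 ⇒ (3F/5) − (3F/2) + F = 2.
Multiply by 10: (6 − 15 + 10)F = 20, i.e. 1F = 20.
So F = 20, E = 3·20/2 = 30, V = 3·20/5 = 12.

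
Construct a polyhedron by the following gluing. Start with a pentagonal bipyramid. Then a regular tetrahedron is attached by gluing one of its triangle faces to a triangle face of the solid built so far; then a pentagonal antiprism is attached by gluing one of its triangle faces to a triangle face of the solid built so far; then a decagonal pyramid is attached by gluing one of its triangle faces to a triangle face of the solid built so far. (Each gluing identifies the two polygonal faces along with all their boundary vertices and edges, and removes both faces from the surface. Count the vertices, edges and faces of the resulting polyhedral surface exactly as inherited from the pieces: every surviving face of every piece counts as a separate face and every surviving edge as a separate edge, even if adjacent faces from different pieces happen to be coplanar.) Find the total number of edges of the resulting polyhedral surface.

52

A pentagonal bipyramid: V=7, E=15, F=10.
Attach a regular tetrahedron (V=4, E=6, F=4) along a 3-gon: merge 3 vertices and 3 edges, delete both glued faces → V=8, E=18, F=12.
Attach a pentagonal antiprism (V=10, E=20, F=12) along a 3-gon: merge 3 vertices and 3 edges, delete both glued faces → V=15, E=35, F=22.
Attach a decagonal pyramid (V=11, E=20, F=11) along a 3-gon: merge 3 vertices and 3 edges, delete both glued faces → V=23, E=52, F=31.
Check: V − E + F = 23 − 52 + 31 = 2.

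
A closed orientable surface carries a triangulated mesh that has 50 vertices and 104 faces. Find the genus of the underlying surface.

2

Every face is a triangle, so 2E = 3·104 = 312, giving E = 156.
χ = V − E + F = 50 − 156 + 104 = -2.
For a closed orientable surface χ = 2 − 2g, so g = (2 − (-2))/2 = 2.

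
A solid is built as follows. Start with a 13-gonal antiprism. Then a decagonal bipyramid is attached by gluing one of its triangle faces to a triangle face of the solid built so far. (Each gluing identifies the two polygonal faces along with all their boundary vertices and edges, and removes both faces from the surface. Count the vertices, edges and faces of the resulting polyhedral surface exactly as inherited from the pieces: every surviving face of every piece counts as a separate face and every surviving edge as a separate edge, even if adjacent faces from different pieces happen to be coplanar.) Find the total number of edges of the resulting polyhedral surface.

79

A 13-gonal antiprism: V=26, E=52, F=28.
Attach a decagonal bipyramid (V=12, E=30, F=20) along a 3-gon: merge 3 vertices and 3 edges, delete both glued faces → V=35, E=79, F=46.
Check: V − E + F = 35 − 79 + 46 = 2.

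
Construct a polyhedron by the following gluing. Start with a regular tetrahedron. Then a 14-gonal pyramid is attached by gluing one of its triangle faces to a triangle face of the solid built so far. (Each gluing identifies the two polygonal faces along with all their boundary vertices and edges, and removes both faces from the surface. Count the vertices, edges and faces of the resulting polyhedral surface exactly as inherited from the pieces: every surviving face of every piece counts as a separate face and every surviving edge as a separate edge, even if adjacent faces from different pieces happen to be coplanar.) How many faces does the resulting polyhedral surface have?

A regular tetrahedron: V=4, E=6, F=4.
Attach a 14-gonal pyramid (V=15, E=28, F=15) along a 3-gon: merge 3 vertices and 3 edges, delete both glued faces → V=16, E=31, F=17.
Check: V − E + F = 16 − 31 + 17 = 2.

17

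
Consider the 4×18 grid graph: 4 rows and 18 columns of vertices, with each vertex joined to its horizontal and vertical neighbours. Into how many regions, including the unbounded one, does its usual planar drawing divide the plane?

The grid has V = 4·18 = 72 vertices and E = 4·17 + 18·3 = 122 edges.
F = 2 − V + E = 2 − 72 + 122 = 52.

52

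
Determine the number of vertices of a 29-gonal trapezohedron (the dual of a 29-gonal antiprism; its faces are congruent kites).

The n-trapezohedron (dual of the n-antiprism) has V = 2·29 + 2 = 60, E = 4·29 = 116, F = 2·29 = 58.

60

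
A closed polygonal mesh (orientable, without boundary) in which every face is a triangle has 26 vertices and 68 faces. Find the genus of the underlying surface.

Every face is a triangle, so 2E = 3·68 = 204, giving E = 102.
χ = V − E + F = 26 − 102 + 68 = -8.
For a closed orientable surface χ = 2 − 2g, so g = (2 − (-8))/2 = 5.

5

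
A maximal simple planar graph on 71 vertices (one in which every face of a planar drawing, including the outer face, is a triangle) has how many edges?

In a plane triangulation 3F = 2E and V − E + F = 2, so E = 3V − 6 = 3·71 − 6 = 207.

207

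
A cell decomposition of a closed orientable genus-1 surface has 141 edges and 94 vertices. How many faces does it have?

For a closed orientable surface of genus 1, χ = 2 − 2·1 = 0.
F = 0 − V + E = 0 − 94 + 141 = 47.

47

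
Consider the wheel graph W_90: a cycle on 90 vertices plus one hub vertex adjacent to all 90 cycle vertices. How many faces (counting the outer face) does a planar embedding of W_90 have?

91

W_90 has V = 90 + 1 = 91 vertices and E = 2·90 = 180 edges.
By Euler's formula F = 2 − V + E = 2 − 91 + 180 = 91.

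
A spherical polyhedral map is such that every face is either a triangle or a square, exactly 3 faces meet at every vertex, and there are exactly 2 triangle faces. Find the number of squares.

3

Let x be the number of squares; then F = 2 + x.
Edge–face incidences: 2E = 3·2 + 4·x = 6 + 4x.
Every vertex has degree 3, so 3V = 2E.
Euler: V − E + F = 2 ⇒ (2E)/3 − E + (2 + x) = 2.
Multiply by 6: 2·(2E) − 3·(2E) + 6·(2 + x) = 12, i.e. 12 + 6x − (6 + 4x) = 12.
Collecting terms: 2x + 6 = 12, so 2x = 6, so x = 3.
Then 2E = 6 + 4·3 = 18, so E = 9, V = 2E/3 = 6, F = 2 + 3 = 5.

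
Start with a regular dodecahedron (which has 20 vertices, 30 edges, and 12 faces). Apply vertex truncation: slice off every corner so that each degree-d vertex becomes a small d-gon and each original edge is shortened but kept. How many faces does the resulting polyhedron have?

Truncation replaces each original edge-end by a new vertex, so V′ = 2E = 60.
Each original edge survives, and each old vertex of degree d contributes d new edges; summing degrees gives Σd = 2E, so E′ = E + 2E = 3E = 90.
Each original face survives and each original vertex becomes one new face: F′ = F + V = 32.

32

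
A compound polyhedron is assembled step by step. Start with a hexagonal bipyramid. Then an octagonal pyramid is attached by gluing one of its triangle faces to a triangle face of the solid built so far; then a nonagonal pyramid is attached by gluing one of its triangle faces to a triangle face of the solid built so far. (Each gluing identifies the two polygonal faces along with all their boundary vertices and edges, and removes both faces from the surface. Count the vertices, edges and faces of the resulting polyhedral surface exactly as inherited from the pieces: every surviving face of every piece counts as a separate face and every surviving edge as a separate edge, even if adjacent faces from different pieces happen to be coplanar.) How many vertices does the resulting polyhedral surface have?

21

A hexagonal bipyramid: V=8, E=18, F=12.
Attach an octagonal pyramid (V=9, E=16, F=9) along a 3-gon: merge 3 vertices and 3 edges, delete both glued faces → V=14, E=31, F=19.
Attach a nonagonal pyramid (V=10, E=18, F=10) along a 3-gon: merge 3 vertices and 3 edges, delete both glued faces → V=21, E=46, F=27.
Check: V − E + F = 21 − 46 + 27 = 2.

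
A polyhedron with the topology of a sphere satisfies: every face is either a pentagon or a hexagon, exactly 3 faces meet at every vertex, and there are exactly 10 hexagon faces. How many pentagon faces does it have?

12

Let x be the number of pentagons; then F = 10 + x.
Edge–face incidences: 2E = 6·10 + 5·x = 60 + 5x.
Every vertex has degree 3, so 3V = 2E.
Euler: V − E + F = 2 ⇒ (2E)/3 − E + (10 + x) = 2.
Multiply by 6: 2·(2E) − 3·(2E) + 6·(10 + x) = 12, i.e. 60 + 6x − (60 + 5x) = 12.
Collecting terms: x = 12.
Then 2E = 60 + 5·12 = 120, so E = 60, V = 2E/3 = 40, F = 10 + 12 = 22.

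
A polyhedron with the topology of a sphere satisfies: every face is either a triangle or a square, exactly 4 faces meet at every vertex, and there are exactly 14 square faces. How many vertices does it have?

Let x be the number of triangles; then F = 14 + x.
Edge–face incidences: 2E = 4·14 + 3·x = 56 + 3x.
Every vertex has degree 4, so 4V = 2E.
Euler: V − E + F = 2 ⇒ (2E)/4 − E + (14 + x) = 2.
Multiply by 8: 2·(2E) − 4·(2E) + 8·(14 + x) = 16, i.e. 112 + 8x − 2·(56 + 3x) = 16.
Collecting terms: 2x = 16, so x = 8.
Then 2E = 56 + 3·8 = 80, so E = 40, V = 2E/4 = 20, F = 14 + 8 = 22.

20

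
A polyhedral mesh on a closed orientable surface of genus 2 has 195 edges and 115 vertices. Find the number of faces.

For a closed orientable surface of genus 2, χ = 2 − 2·2 = -2.
F = -2 − V + E = -2 − 115 + 195 = 78.

78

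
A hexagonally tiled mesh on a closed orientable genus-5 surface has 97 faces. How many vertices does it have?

186

χ = 2 − 2·5 = -8, and every face is a hexagon so 6F = 2E.
E = 6·97/2 = 291. Then V = -8 + E − F = -8 + 291 − 97 = 186.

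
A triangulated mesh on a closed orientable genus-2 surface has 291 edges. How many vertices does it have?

χ = 2 − 2·2 = -2, and every face is a triangle so 3F = 2E.
F = 2E/3 = 194. Then V = -2 + E − F = -2 + 291 − 194 = 95.

95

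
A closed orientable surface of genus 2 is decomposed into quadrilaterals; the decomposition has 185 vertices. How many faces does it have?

187

χ = 2 − 2·2 = -2, and every face is a square so 4F = 2E.
V − E + F = -2 with E = 4F/2 gives 185 − (4/2 − 1)·F = -2, so F = 187 and E = 374.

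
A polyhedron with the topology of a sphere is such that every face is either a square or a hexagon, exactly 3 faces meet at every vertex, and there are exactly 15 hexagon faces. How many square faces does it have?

6

Let x be the number of squares; then F = 15 + x.
Edge–face incidences: 2E = 6·15 + 4·x = 90 + 4x.
Every vertex has degree 3, so 3V = 2E.
Euler: V − E + F = 2 ⇒ (2E)/3 − E + (15 + x) = 2.
Multiply by 6: 2·(2E) − 3·(2E) + 6·(15 + x) = 12, i.e. 90 + 6x − (90 + 4x) = 12.
Collecting terms: 2x = 12, so x = 6.
Then 2E = 90 + 4·6 = 114, so E = 57, V = 2E/3 = 38, F = 15 + 6 = 21.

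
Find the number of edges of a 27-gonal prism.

A prism on an n-gon has two n-gon bases and n rectangular sides: V = 2·27 = 54, E = 3·27 = 81, F = 27 + 2 = 29.

81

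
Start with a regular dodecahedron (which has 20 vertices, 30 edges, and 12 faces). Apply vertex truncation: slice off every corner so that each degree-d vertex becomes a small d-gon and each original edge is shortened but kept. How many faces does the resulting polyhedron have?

Truncation replaces each original edge-end by a new vertex, so V′ = 2E = 60.
Each original edge survives, and each old vertex of degree d contributes d new edges; summing degrees gives Σd = 2E, so E′ = E + 2E = 3E = 90.
Each original face survives and each original vertex becomes one new face: F′ = F + V = 32.

32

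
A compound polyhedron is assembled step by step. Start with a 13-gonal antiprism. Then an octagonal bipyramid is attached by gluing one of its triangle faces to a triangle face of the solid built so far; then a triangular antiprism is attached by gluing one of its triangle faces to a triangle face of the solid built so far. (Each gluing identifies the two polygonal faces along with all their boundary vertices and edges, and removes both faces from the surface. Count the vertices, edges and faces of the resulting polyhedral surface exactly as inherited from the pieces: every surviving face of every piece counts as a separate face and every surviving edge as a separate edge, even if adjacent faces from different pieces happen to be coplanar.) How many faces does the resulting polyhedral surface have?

A 13-gonal antiprism: V=26, E=52, F=28.
Attach an octagonal bipyramid (V=10, E=24, F=16) along a 3-gon: merge 3 vertices and 3 edges, delete both glued faces → V=33, E=73, F=42.
Attach a triangular antiprism (V=6, E=12, F=8) along a 3-gon: merge 3 vertices and 3 edges, delete both glued faces → V=36, E=82, F=48.
Check: V − E + F = 36 − 82 + 48 = 2.

48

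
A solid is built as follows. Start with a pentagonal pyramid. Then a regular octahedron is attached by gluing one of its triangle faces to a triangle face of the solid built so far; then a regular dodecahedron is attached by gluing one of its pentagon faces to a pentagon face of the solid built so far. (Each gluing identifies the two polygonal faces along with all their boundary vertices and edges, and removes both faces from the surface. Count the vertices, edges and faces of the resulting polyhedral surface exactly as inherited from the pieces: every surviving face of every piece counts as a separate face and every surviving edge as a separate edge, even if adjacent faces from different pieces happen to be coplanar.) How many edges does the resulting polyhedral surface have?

A pentagonal pyramid: V=6, E=10, F=6.
Attach a regular octahedron (V=6, E=12, F=8) along a 3-gon: merge 3 vertices and 3 edges, delete both glued faces → V=9, E=19, F=12.
Attach a regular dodecahedron (V=20, E=30, F=12) along a 5-gon: merge 5 vertices and 5 edges, delete both glued faces → V=24, E=44, F=22.
Check: V − E + F = 24 − 44 + 22 = 2.

44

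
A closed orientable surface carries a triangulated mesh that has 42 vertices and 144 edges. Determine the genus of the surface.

4

Every face is a triangle and each edge borders two faces, so 3F = 2·144, giving F = 96.
χ = V − E + F = 42 − 144 + 96 = -6.
For a closed orientable surface χ = 2 − 2g, so g = (2 − (-6))/2 = 4.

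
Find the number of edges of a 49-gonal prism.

A prism on an n-gon has two n-gon bases and n rectangular sides: V = 2·49 = 98, E = 3·49 = 147, F = 49 + 2 = 51.

147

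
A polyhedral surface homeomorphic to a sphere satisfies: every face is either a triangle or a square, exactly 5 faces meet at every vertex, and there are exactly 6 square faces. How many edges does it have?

60

Let x be the number of triangles; then F = 6 + x.
Edge–face incidences: 2E = 4·6 + 3·x = 24 + 3x.
Every vertex has degree 5, so 5V = 2E.
Euler: V − E + F = 2 ⇒ (2E)/5 − E + (6 + x) = 2.
Multiply by 10: 2·(2E) − 5·(2E) + 10·(6 + x) = 20, i.e. 60 + 10x − 3·(24 + 3x) = 20.
Collecting terms: x − 12 = 20, so x = 32.
Then 2E = 24 + 3·32 = 120, so E = 60, V = 2E/5 = 24, F = 6 + 32 = 38.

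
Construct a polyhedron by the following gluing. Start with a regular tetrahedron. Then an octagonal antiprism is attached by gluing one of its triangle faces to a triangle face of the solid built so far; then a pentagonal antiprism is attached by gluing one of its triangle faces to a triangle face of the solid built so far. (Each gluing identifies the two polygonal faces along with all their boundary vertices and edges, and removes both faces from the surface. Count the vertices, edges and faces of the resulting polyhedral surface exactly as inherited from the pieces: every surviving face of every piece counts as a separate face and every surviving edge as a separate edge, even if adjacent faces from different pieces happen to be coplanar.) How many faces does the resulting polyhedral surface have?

A regular tetrahedron: V=4, E=6, F=4.
Attach an octagonal antiprism (V=16, E=32, F=18) along a 3-gon: merge 3 vertices and 3 edges, delete both glued faces → V=17, E=35, F=20.
Attach a pentagonal antiprism (V=10, E=20, F=12) along a 3-gon: merge 3 vertices and 3 edges, delete both glued faces → V=24, E=52, F=30.
Check: V − E + F = 24 − 52 + 30 = 2.

30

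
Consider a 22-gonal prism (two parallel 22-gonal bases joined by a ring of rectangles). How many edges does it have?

66

A prism on an n-gon has two n-gon bases and n rectangular sides: V = 2·22 = 44, E = 3·22 = 66, F = 22 + 2 = 24.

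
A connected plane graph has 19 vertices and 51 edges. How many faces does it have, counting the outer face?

Euler's formula for a connected plane graph: V − E + F = 2, so F = 2 − 19 + 51 = 34.

34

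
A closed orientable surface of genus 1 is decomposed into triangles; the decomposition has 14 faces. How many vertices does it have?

7

χ = 2 − 2·1 = 0, and every face is a triangle so 3F = 2E.
E = 3·14/2 = 21. Then V = 0 + E − F = 0 + 21 − 14 = 7.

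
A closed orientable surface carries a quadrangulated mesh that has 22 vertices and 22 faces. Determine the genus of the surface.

1

Every face is a square, so 2E = 4·22 = 88, giving E = 44.
χ = V − E + F = 22 − 44 + 22 = 0.
For a closed orientable surface χ = 2 − 2g, so g = (2 − (0))/2 = 1.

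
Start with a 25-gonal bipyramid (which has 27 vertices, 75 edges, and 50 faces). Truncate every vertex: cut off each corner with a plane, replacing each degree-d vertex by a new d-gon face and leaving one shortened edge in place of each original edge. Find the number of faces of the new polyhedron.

Truncation replaces each original edge-end by a new vertex, so V′ = 2E = 150.
Each original edge survives, and each old vertex of degree d contributes d new edges; summing degrees gives Σd = 2E, so E′ = E + 2E = 3E = 225.
Each original face survives and each original vertex becomes one new face: F′ = F + V = 77.

77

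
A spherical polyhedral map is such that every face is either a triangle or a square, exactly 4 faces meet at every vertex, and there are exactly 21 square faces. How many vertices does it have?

27

Let x be the number of triangles; then F = 21 + x.
Edge–face incidences: 2E = 4·21 + 3·x = 84 + 3x.
Every vertex has degree 4, so 4V = 2E.
Euler: V − E + F = 2 ⇒ (2E)/4 − E + (21 + x) = 2.
Multiply by 8: 2·(2E) − 4·(2E) + 8·(21 + x) = 16, i.e. 168 + 8x − 2·(84 + 3x) = 16.
Collecting terms: 2x = 16, so x = 8.
Then 2E = 84 + 3·8 = 108, so E = 54, V = 2E/4 = 27, F = 21 + 8 = 29.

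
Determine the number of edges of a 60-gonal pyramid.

120

A pyramid on an n-gon base has one n-gon and n triangles: V = 60 + 1 = 61, E = 2·60 = 120, F = 60 + 1 = 61.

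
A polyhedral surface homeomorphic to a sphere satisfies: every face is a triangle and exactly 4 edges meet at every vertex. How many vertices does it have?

6

Each face has 3 edges and each edge borders two faces, so 2E = 3F.
Each vertex has degree 4, so 4V = 2E and hence V = 3F/4.
Euler: V − E + F = 2 ⇒ (3F/4) − (3F/2) + F = 2.
Multiply by 8: (6 − 12 + 8)F = 16, i.e. 2F = 16.
So F = 8, E = 3·8/2 = 12, V = 3·8/4 = 6.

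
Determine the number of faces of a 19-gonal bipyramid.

A bipyramid over an n-gon has 2n triangular faces and n + 2 vertices: V = 19 + 2 = 21, E = 3·19 = 57, F = 2·19 = 38.

38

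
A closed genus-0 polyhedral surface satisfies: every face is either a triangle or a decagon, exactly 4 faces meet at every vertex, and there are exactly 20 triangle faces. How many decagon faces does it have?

Let x be the number of decagons; then F = 20 + x.
Edge–face incidences: 2E = 3·20 + 10·x = 60 + 10x.
Every vertex has degree 4, so 4V = 2E.
Euler: V − E + F = 2 ⇒ (2E)/4 − E + (20 + x) = 2.
Multiply by 8: 2·(2E) − 4·(2E) + 8·(20 + x) = 16, i.e. 160 + 8x − 2·(60 + 10x) = 16.
Collecting terms: −12x + 40 = 16, so −12x = −24, so x = 2.
Then 2E = 60 + 10·2 = 80, so E = 40, V = 2E/4 = 20, F = 20 + 2 = 22.

2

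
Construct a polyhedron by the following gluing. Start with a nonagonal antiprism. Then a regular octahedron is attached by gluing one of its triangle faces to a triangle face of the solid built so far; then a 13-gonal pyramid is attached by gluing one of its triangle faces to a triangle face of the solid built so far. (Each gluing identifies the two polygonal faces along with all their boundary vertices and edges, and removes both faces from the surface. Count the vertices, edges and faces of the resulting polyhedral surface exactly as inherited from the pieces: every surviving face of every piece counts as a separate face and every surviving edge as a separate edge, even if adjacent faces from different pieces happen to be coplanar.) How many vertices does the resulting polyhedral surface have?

32

A nonagonal antiprism: V=18, E=36, F=20.
Attach a regular octahedron (V=6, E=12, F=8) along a 3-gon: merge 3 vertices and 3 edges, delete both glued faces → V=21, E=45, F=26.
Attach a 13-gonal pyramid (V=14, E=26, F=14) along a 3-gon: merge 3 vertices and 3 edges, delete both glued faces → V=32, E=68, F=38.
Check: V − E + F = 32 − 68 + 38 = 2.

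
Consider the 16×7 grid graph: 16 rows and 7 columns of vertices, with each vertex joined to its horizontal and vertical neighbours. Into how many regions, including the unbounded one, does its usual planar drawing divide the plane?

91

The grid has V = 16·7 = 112 vertices and E = 16·6 + 7·15 = 201 edges.
F = 2 − V + E = 2 − 112 + 201 = 91.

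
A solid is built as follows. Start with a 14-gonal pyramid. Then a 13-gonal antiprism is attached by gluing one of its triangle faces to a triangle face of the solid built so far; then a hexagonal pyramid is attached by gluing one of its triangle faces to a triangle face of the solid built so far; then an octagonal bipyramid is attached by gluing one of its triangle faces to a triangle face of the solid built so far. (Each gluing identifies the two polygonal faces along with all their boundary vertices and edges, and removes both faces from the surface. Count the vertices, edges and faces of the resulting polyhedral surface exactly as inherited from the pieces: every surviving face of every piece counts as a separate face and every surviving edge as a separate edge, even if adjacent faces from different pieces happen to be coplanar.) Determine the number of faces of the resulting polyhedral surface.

A 14-gonal pyramid: V=15, E=28, F=15.
Attach a 13-gonal antiprism (V=26, E=52, F=28) along a 3-gon: merge 3 vertices and 3 edges, delete both glued faces → V=38, E=77, F=41.
Attach a hexagonal pyramid (V=7, E=12, F=7) along a 3-gon: merge 3 vertices and 3 edges, delete both glued faces → V=42, E=86, F=46.
Attach an octagonal bipyramid (V=10, E=24, F=16) along a 3-gon: merge 3 vertices and 3 edges, delete both glued faces → V=49, E=107, F=60.
Check: V − E + F = 49 − 107 + 60 = 2.

60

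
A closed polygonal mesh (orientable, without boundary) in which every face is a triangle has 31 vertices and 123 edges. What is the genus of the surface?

6

Every face is a triangle and each edge borders two faces, so 3F = 2·123, giving F = 82.
χ = V − E + F = 31 − 123 + 82 = -10.
For a closed orientable surface χ = 2 − 2g, so g = (2 − (-10))/2 = 6.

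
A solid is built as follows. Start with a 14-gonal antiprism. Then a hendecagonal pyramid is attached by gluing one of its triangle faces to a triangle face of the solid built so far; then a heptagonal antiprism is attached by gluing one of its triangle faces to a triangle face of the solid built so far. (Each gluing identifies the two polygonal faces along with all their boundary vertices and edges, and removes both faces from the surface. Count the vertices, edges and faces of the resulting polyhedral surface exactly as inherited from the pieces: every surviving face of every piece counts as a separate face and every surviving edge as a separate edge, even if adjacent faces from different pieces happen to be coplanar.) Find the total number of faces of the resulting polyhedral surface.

54

A 14-gonal antiprism: V=28, E=56, F=30.
Attach a hendecagonal pyramid (V=12, E=22, F=12) along a 3-gon: merge 3 vertices and 3 edges, delete both glued faces → V=37, E=75, F=40.
Attach a heptagonal antiprism (V=14, E=28, F=16) along a 3-gon: merge 3 vertices and 3 edges, delete both glued faces → V=48, E=100, F=54.
Check: V − E + F = 48 − 100 + 54 = 2.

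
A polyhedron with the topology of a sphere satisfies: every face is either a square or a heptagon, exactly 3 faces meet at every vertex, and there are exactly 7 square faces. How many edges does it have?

21

Let x be the number of heptagons; then F = 7 + x.
Edge–face incidences: 2E = 4·7 + 7·x = 28 + 7x.
Every vertex has degree 3, so 3V = 2E.
Euler: V − E + F = 2 ⇒ (2E)/3 − E + (7 + x) = 2.
Multiply by 6: 2·(2E) − 3·(2E) + 6·(7 + x) = 12, i.e. 42 + 6x − (28 + 7x) = 12.
Collecting terms: −x + 14 = 12, so −x = −2, so x = 2.
Then 2E = 28 + 7·2 = 42, so E = 21, V = 2E/3 = 14, F = 7 + 2 = 9.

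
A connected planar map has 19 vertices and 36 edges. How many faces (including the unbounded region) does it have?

19

Euler's formula for a connected plane graph: V − E + F = 2, so F = 2 − 19 + 36 = 19.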